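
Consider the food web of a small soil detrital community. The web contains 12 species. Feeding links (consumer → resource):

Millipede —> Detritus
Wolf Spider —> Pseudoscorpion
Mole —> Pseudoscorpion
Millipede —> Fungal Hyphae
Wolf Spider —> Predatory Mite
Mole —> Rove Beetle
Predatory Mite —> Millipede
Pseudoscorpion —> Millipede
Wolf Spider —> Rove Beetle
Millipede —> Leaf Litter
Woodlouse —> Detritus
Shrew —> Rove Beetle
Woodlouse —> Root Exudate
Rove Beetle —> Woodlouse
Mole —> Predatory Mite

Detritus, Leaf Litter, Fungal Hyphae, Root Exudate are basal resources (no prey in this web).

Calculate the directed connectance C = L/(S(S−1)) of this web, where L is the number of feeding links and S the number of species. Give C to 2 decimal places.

C = 0.11

The web has S = 12 species and L = 15 feeding links.
C = L / (S(S−1)) = 15 / 132 = 0.1136 ≈ 0.11.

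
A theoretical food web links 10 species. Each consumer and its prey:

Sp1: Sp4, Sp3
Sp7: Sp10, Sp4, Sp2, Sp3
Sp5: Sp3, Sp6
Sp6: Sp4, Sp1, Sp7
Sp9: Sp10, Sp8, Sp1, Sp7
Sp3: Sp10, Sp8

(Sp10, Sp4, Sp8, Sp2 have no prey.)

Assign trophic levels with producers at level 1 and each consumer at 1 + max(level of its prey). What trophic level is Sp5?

Trophic level 5

Sp10 is a producer → level 1.
Sp3 eats Sp10 (level 1); other prey at levels: Sp8 1 → level 2.
Sp1 eats Sp3 (level 2); other prey at levels: Sp4 1 → level 3.
Sp6 eats Sp1 (level 3); other prey at levels: Sp4 1, Sp7 3 → level 4.
Sp5 eats Sp6 (level 4); other prey at levels: Sp3 2 → level 5.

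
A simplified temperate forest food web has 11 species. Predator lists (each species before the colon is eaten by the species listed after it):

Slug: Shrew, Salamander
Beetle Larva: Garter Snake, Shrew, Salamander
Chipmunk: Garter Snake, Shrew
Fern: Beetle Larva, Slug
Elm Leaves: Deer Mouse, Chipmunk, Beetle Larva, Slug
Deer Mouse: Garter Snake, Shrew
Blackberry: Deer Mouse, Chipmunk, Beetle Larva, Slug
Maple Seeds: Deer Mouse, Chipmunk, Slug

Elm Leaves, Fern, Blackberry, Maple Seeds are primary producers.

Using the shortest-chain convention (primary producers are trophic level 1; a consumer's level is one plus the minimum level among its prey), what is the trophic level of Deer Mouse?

Elm Leaves is a producer → level 1.
Deer Mouse eats Elm Leaves → level 2.

Trophic level 2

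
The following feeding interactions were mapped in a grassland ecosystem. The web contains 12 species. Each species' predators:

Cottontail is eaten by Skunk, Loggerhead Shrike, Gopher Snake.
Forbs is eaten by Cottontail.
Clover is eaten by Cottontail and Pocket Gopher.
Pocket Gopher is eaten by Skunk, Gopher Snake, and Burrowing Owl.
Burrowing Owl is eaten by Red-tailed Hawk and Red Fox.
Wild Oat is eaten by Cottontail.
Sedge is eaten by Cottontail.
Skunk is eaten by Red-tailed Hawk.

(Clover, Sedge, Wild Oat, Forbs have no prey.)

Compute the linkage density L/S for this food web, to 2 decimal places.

L/S = 1.17

There are L = 14 links among S = 12 species.
L/S = 14/12 = 1.1667 ≈ 1.17.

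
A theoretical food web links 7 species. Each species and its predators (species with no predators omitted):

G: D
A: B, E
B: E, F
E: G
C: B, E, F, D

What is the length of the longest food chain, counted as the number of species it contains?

5 species

One longest chain: C → B → E → G → D.
It has 5 species and 4 links.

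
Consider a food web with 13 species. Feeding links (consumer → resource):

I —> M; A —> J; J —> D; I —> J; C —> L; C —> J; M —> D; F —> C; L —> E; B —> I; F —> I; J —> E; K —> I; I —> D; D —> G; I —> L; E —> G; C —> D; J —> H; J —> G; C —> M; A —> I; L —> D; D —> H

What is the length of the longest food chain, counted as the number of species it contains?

5 species

One longest chain: H → D → M → I → F.
It has 5 species and 4 links.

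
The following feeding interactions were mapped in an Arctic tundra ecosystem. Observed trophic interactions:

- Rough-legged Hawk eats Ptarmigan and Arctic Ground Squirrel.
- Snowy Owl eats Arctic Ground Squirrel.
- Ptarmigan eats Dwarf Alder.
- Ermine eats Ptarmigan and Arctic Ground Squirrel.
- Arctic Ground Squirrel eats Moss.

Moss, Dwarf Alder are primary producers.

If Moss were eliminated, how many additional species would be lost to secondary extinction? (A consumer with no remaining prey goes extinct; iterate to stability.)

2

Remove Moss.
Round 1: Arctic Ground Squirrel (all prey gone) → extinct.
Round 2: Snowy Owl (all prey gone) → extinct.
No further losses. Total secondary extinctions: 2.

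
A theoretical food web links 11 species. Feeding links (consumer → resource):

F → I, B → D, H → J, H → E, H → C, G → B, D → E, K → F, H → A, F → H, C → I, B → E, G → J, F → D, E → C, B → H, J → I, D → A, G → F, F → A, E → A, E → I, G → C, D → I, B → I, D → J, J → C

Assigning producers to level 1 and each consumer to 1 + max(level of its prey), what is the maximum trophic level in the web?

6

Producers (level 1): A, I.
I → C → E → D → B → G gives G level 6.
No species has a prey at level 6, so no species reaches level 7.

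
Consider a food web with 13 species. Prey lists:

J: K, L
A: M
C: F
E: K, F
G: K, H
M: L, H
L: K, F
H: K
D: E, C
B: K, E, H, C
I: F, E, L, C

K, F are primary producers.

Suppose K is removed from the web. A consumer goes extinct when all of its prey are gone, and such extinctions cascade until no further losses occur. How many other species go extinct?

Remove K.
Round 1: H (all prey gone) → extinct.
Round 2: G (all prey gone) → extinct.
No further losses. Total secondary extinctions: 2.

2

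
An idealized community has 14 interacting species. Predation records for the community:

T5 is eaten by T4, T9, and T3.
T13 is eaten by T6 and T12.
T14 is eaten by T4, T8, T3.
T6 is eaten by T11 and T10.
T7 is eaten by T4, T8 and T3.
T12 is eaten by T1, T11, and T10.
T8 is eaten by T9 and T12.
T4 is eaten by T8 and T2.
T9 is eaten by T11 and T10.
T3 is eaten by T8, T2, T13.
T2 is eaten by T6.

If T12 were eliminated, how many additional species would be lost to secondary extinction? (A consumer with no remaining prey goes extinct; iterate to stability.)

1

Remove T12.
Round 1: T1 (all prey gone) → extinct.
No further losses. Total secondary extinctions: 1.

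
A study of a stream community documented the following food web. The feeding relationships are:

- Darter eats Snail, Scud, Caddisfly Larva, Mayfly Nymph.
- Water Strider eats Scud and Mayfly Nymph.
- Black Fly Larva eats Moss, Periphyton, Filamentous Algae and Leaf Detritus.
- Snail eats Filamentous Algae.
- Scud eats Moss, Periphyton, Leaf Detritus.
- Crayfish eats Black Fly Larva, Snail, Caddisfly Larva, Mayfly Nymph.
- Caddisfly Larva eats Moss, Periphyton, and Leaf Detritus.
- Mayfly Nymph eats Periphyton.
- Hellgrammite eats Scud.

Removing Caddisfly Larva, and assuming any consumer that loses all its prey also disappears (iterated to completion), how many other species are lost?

Remove Caddisfly Larva.
Every predator of it retains at least one other prey: Crayfish still has Snail, Mayfly Nymph, Black Fly Larva; Darter still has Snail, Mayfly Nymph, Scud.
No consumer loses all prey, so no secondary extinctions occur.

0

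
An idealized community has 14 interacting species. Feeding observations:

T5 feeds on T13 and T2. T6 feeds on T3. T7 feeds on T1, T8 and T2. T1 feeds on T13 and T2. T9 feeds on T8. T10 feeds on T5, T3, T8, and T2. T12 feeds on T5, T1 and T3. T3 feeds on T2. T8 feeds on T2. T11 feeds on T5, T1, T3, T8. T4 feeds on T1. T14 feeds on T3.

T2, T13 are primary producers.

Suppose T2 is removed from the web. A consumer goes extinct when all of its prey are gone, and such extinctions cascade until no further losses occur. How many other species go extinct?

5

Remove T2.
Round 1: T8 (all prey gone), T3 (all prey gone) → extinct.
Round 2: T6 (all prey gone), T9 (all prey gone), T14 (all prey gone) → extinct.
No further losses. Total secondary extinctions: 5.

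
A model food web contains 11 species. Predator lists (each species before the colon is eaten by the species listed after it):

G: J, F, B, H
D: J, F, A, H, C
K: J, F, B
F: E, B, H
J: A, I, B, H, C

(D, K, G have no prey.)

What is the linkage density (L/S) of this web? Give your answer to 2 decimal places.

There are L = 20 links among S = 11 species.
L/S = 20/11 = 1.8182 ≈ 1.82.

L/S = 1.82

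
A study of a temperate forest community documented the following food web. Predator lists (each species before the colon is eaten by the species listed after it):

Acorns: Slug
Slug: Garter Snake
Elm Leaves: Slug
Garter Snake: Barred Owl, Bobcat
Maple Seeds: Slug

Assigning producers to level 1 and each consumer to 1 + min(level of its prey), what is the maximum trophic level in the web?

Producers (level 1): Elm Leaves, Maple Seeds, Acorns.
Following each consumer down to its lowest-level prey: Elm Leaves → Slug → Garter Snake → Bobcat (levels 1 through 4).
All prey of Bobcat (Garter Snake 3) are at level 3 or above, so Bobcat is at level 1 + 3 = 4.
Every consumer has at least one prey at level 3 or below, so none exceeds level 4.

4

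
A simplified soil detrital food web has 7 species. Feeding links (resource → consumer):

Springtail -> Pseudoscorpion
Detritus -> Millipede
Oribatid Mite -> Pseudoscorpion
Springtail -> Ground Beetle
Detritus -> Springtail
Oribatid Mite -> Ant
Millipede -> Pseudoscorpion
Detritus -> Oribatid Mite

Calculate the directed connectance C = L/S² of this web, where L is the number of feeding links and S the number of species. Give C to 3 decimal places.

C = 0.163

The web has S = 7 species and L = 8 feeding links.
C = L / S² = 8 / 49 = 0.1633 ≈ 0.163.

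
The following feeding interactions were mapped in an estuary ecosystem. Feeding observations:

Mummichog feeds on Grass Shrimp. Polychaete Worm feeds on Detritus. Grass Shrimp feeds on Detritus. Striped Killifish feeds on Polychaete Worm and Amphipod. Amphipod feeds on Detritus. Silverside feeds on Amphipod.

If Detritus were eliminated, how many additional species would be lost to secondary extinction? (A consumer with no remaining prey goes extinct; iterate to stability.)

Remove Detritus.
Round 1: Amphipod (all prey gone), Grass Shrimp (all prey gone), Polychaete Worm (all prey gone) → extinct.
Round 2: Silverside (all prey gone), Striped Killifish (all prey gone), Mummichog (all prey gone) → extinct.
No further losses. Total secondary extinctions: 6.

6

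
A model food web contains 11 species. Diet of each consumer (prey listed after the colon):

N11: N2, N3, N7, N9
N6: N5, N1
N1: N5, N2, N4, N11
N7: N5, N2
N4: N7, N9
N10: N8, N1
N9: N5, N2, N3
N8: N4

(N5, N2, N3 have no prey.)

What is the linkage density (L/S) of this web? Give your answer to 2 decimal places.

L/S = 1.82

There are L = 20 links among S = 11 species.
L/S = 20/11 = 1.8182 ≈ 1.82.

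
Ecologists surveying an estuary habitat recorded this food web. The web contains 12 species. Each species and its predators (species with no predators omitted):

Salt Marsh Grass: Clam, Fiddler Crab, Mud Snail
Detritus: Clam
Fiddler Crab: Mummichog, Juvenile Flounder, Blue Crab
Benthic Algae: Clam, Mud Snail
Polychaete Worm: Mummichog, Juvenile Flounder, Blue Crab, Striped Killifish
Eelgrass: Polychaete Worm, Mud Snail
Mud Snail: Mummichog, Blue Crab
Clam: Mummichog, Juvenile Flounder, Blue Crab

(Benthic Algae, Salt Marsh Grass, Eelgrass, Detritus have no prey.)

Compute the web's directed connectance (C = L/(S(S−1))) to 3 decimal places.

C = 0.152

The web has S = 12 species and L = 20 feeding links.
C = L / (S(S−1)) = 20 / 132 = 0.1515 ≈ 0.152.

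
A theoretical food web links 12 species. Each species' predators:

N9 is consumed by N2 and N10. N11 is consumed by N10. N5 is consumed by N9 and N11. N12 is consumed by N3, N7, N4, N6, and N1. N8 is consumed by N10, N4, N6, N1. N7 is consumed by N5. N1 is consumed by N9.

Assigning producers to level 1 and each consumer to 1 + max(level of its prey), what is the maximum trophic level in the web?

5

Producers (level 1): N8, N12.
N12 → N7 → N5 → N9 → N2 gives N2 level 5.
No species has a prey at level 5, so no species reaches level 6.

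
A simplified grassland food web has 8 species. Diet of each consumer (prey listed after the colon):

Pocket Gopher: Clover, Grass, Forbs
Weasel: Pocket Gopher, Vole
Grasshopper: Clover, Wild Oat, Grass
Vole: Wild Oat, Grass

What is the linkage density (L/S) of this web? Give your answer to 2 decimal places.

There are L = 10 links among S = 8 species.
L/S = 10/8 = 1.2500 ≈ 1.25.

L/S = 1.25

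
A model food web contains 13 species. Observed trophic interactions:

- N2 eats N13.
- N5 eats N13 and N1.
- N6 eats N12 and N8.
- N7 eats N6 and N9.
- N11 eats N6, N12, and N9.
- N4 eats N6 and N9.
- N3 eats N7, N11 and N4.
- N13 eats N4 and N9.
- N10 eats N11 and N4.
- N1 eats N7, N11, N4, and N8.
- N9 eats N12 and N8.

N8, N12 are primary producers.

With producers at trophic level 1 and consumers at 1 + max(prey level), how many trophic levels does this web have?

Producers (level 1): N8, N12.
N8 → N6 → N4 → N13 → N5 gives N5 level 5.
No species has a prey at level 5, so no species reaches level 6.

5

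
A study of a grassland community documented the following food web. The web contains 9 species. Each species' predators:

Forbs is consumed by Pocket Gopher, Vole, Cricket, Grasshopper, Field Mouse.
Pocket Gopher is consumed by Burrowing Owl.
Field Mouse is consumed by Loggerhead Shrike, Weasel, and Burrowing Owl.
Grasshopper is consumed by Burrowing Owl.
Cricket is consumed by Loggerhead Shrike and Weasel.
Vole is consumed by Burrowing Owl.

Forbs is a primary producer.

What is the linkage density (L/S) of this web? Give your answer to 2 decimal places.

There are L = 13 links among S = 9 species.
L/S = 13/9 = 1.4444 ≈ 1.44.

L/S = 1.44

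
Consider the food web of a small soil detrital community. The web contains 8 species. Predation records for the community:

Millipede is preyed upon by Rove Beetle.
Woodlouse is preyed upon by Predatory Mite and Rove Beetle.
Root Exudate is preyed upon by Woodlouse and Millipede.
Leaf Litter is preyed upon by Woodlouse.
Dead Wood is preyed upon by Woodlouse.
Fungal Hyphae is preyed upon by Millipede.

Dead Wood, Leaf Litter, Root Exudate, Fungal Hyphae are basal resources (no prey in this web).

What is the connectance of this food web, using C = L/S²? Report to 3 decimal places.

The web has S = 8 species and L = 8 feeding links.
C = L / S² = 8 / 64 = 0.1250 ≈ 0.125.

C = 0.125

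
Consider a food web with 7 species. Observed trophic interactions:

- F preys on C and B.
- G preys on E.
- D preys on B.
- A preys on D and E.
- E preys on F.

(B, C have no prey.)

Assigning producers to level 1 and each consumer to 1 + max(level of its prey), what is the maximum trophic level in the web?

4

Producers (level 1): B, C.
B → F → E → G gives G level 4.
No species has a prey at level 4, so no species reaches level 5.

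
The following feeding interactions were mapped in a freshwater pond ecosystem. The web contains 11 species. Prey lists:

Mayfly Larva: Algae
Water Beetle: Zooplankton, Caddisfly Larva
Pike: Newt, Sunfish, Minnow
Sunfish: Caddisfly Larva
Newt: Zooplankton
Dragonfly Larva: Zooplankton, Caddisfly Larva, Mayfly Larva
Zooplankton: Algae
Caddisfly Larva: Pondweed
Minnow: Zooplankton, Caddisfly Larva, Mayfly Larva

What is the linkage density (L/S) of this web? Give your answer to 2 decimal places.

L/S = 1.45

There are L = 16 links among S = 11 species.
L/S = 16/11 = 1.4545 ≈ 1.45.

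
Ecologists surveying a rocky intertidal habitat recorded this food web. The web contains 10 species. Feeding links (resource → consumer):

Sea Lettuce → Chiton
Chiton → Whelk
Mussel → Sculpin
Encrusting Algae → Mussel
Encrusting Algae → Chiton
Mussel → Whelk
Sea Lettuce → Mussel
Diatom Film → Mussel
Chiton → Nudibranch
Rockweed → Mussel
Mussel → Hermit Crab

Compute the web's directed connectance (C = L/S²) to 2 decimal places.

The web has S = 10 species and L = 11 feeding links.
C = L / S² = 11 / 100 = 0.1100 ≈ 0.11.

C = 0.11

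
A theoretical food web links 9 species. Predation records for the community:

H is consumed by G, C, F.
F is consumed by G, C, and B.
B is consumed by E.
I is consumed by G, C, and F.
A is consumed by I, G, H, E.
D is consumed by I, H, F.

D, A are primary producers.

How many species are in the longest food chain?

One longest chain: D → H → F → B → E.
It has 5 species and 4 links.

5 species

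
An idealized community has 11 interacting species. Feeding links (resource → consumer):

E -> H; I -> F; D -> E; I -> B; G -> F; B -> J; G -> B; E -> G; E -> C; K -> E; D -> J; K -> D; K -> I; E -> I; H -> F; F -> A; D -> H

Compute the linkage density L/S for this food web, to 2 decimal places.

L/S = 1.55

There are L = 17 links among S = 11 species.
L/S = 17/11 = 1.5455 ≈ 1.55.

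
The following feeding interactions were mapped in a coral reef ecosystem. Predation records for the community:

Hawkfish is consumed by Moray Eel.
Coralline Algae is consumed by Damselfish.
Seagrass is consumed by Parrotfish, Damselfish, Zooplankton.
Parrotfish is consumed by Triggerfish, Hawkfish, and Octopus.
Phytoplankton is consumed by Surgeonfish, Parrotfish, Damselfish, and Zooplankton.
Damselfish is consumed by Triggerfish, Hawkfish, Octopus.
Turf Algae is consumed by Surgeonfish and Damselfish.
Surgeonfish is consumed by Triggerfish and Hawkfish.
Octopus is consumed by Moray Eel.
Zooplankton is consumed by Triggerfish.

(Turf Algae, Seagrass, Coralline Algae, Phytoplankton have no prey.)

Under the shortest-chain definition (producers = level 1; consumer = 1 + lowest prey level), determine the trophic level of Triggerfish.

Trophic level 3

Seagrass is a producer → level 1.
Zooplankton eats Seagrass → level 2.
Triggerfish eats Zooplankton → level 3.
No prey of Triggerfish is below level 2, so 3 is the minimum.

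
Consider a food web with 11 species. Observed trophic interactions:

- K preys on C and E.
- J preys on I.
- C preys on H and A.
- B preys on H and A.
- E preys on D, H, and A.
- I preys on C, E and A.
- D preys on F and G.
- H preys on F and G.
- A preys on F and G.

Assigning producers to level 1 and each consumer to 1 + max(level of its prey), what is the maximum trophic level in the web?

Producers (level 1): F, G.
F → H → E → I → J gives J level 5.
No species has a prey at level 5, so no species reaches level 6.

5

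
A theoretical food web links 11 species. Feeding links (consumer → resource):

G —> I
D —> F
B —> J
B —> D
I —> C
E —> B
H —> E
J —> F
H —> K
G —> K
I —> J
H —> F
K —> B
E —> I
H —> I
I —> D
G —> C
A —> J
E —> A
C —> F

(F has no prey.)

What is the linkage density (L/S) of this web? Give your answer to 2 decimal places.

L/S = 1.82

There are L = 20 links among S = 11 species.
L/S = 20/11 = 1.8182 ≈ 1.82.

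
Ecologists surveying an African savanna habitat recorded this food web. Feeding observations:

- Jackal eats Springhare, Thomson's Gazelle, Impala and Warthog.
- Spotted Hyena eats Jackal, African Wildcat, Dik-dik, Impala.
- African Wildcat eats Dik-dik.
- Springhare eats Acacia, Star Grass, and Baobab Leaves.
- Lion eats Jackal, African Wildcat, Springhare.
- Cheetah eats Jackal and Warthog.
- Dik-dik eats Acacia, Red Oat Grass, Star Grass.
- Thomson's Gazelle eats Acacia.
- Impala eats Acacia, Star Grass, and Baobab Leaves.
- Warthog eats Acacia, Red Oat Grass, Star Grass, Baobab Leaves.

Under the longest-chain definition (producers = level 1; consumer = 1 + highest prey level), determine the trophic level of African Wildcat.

Trophic level 3

Red Oat Grass is a producer → level 1.
Dik-dik eats Red Oat Grass (level 1); other prey at levels: Acacia 1, Star Grass 1 → level 2.
African Wildcat eats Dik-dik → level 3.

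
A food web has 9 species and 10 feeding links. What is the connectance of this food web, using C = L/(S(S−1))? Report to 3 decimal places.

The web has S = 9 species and L = 10 feeding links.
C = L / (S(S−1)) = 10 / 72 = 0.1389 ≈ 0.139.

C = 0.139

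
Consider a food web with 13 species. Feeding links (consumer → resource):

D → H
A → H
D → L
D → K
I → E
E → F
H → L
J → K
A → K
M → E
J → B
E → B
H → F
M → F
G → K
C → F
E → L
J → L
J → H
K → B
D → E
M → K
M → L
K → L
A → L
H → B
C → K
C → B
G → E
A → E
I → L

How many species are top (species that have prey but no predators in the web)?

Top species (has prey, but nothing eats it): A, G, J, M, D, I, C.
Count: 7.

7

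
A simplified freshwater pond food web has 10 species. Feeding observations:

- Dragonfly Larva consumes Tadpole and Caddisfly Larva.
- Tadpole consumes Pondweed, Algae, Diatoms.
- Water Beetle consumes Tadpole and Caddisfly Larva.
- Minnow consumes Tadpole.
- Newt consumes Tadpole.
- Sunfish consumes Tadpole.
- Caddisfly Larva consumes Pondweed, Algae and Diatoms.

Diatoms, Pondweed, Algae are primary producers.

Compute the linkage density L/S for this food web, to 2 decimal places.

There are L = 13 links among S = 10 species.
L/S = 13/10 = 1.3000 ≈ 1.30.

L/S = 1.30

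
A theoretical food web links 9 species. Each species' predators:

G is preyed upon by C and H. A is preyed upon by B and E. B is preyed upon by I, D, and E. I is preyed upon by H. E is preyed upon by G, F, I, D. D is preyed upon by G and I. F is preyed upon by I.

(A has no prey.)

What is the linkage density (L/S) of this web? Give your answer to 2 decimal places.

There are L = 15 links among S = 9 species.
L/S = 15/9 = 1.6667 ≈ 1.67.

L/S = 1.67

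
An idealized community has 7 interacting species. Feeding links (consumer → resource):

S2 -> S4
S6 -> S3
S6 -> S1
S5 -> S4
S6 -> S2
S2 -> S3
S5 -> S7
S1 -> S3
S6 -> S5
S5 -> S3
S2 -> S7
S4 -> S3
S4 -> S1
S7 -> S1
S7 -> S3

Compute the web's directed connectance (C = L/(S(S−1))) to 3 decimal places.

The web has S = 7 species and L = 15 feeding links.
C = L / (S(S−1)) = 15 / 42 = 0.3571 ≈ 0.357.

C = 0.357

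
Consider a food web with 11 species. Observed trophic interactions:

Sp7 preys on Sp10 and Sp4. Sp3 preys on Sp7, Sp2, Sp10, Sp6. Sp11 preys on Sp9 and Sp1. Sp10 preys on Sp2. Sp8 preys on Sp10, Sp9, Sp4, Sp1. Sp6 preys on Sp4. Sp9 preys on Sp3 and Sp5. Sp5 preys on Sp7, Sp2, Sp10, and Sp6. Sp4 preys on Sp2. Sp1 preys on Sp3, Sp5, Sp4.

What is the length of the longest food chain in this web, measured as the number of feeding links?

5 links

One longest chain: Sp2 → Sp10 → Sp7 → Sp3 → Sp1 → Sp8.
It has 6 species and 5 links.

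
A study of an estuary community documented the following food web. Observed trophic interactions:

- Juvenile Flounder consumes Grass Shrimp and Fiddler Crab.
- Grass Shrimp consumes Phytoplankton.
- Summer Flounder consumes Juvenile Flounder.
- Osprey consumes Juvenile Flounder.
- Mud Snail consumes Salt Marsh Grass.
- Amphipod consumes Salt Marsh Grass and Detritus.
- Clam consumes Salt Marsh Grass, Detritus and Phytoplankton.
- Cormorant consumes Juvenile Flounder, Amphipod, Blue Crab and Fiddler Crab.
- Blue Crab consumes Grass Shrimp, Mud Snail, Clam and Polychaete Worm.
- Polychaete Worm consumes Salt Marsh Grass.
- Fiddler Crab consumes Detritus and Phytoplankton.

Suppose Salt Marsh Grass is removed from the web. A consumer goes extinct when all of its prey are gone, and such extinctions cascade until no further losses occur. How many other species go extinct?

Remove Salt Marsh Grass.
Round 1: Polychaete Worm (all prey gone), Mud Snail (all prey gone) → extinct.
No further losses. Total secondary extinctions: 2.

2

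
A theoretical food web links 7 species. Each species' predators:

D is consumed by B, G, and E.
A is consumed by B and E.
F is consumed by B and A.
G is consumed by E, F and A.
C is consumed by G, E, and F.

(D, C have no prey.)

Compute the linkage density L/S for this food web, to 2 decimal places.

L/S = 1.86

There are L = 13 links among S = 7 species.
L/S = 13/7 = 1.8571 ≈ 1.86.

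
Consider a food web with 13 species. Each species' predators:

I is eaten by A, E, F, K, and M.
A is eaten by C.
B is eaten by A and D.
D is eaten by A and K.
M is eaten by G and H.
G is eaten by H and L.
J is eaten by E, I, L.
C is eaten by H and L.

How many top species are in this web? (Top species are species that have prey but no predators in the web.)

Top species (has prey, but nothing eats it): E, F, K, H, L.
Count: 5.

5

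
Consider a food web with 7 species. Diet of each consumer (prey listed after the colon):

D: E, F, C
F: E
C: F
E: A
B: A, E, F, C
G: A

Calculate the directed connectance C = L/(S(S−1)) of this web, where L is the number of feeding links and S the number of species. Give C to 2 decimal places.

The web has S = 7 species and L = 11 feeding links.
C = L / (S(S−1)) = 11 / 42 = 0.2619 ≈ 0.26.

C = 0.26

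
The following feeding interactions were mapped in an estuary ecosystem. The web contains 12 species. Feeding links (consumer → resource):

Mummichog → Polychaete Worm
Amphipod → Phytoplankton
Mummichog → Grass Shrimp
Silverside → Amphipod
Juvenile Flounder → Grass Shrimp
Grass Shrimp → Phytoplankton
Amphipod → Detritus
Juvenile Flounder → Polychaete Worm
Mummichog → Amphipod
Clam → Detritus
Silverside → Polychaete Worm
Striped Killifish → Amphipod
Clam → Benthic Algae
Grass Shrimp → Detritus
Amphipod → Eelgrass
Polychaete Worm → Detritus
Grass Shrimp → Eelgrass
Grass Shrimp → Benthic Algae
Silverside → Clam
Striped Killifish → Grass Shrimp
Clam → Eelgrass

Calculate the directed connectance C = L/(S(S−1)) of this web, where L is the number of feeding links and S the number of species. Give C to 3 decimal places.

C = 0.159

The web has S = 12 species and L = 21 feeding links.
C = L / (S(S−1)) = 21 / 132 = 0.1591 ≈ 0.159.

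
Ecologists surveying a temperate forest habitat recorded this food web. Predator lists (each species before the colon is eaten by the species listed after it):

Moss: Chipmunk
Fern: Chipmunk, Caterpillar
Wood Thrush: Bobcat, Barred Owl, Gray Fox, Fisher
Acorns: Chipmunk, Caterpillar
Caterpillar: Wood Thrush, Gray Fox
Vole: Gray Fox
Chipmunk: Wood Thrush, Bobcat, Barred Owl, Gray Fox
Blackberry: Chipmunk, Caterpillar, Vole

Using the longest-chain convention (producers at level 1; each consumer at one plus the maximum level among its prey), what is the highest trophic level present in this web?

Producers (level 1): Moss, Acorns, Fern, Blackberry.
Moss → Chipmunk → Wood Thrush → Gray Fox gives Gray Fox level 4.
No species has a prey at level 4, so no species reaches level 5.

4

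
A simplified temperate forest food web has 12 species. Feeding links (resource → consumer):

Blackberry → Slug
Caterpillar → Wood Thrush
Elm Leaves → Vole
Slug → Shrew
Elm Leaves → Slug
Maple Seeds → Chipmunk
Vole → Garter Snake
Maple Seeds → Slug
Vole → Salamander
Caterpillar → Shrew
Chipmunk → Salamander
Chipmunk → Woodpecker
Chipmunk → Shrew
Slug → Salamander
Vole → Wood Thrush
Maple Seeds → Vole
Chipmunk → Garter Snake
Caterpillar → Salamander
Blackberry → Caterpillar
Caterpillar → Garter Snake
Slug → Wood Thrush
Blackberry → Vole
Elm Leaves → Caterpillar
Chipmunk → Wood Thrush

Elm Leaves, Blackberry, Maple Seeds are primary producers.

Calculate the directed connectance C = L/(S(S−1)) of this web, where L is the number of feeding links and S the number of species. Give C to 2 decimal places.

C = 0.18

The web has S = 12 species and L = 24 feeding links.
C = L / (S(S−1)) = 24 / 132 = 0.1818 ≈ 0.18.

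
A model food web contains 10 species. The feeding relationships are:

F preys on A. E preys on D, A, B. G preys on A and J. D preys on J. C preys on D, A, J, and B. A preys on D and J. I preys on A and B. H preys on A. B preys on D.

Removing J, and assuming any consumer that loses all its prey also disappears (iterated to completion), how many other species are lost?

Remove J.
Round 1: D (all prey gone) → extinct.
Round 2: B (all prey gone), A (all prey gone) → extinct.
Round 3: I (all prey gone), H (all prey gone), F (all prey gone), G (all prey gone), E (all prey gone), C (all prey gone) → extinct.
No further losses. Total secondary extinctions: 9.

9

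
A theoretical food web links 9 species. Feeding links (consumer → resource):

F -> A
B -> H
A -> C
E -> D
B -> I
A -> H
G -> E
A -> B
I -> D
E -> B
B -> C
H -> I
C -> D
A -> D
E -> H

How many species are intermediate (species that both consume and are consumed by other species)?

6

Intermediate species (has both prey and predators): C, I, H, B, E, A.
Count: 6.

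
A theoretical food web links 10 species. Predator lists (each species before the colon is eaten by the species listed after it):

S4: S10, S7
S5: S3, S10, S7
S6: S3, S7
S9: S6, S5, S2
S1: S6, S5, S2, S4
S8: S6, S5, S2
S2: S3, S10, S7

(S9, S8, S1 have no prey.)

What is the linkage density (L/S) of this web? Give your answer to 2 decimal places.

There are L = 20 links among S = 10 species.
L/S = 20/10 = 2.0000 ≈ 2.00.

L/S = 2.00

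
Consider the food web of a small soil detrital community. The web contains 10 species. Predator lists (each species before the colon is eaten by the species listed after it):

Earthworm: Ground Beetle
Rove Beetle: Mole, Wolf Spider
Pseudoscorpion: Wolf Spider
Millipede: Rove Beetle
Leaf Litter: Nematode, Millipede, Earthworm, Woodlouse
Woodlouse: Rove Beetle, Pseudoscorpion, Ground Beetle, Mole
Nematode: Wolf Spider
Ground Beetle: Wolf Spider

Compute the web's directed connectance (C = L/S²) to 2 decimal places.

C = 0.15

The web has S = 10 species and L = 15 feeding links.
C = L / S² = 15 / 100 = 0.1500 ≈ 0.15.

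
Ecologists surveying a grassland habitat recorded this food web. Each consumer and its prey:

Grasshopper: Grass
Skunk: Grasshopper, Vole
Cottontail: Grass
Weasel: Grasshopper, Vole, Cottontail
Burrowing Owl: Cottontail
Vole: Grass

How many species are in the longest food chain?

3 species

One longest chain: Grass → Grasshopper → Skunk.
It has 3 species and 2 links.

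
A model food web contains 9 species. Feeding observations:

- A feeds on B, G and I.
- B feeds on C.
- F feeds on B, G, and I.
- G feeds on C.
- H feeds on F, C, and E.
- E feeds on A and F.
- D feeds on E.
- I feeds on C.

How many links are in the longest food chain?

4 links

One longest chain: C → I → F → E → D.
It has 5 species and 4 links.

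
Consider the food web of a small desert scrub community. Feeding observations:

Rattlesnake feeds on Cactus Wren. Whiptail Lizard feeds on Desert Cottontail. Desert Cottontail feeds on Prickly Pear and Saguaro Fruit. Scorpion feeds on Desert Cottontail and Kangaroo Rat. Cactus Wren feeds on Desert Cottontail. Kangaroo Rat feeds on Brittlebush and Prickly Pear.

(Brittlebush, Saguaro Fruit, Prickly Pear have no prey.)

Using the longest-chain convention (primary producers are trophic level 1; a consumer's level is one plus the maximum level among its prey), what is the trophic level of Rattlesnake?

Saguaro Fruit is a producer → level 1.
Desert Cottontail eats Saguaro Fruit (level 1); other prey at levels: Prickly Pear 1 → level 2.
Cactus Wren eats Desert Cottontail → level 3.
Rattlesnake eats Cactus Wren → level 4.

Trophic level 4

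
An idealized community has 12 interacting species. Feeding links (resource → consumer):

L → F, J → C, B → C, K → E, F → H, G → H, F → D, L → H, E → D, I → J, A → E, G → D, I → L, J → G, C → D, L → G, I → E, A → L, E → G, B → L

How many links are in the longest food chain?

3 links

One longest chain: I → J → G → D.
It has 4 species and 3 links.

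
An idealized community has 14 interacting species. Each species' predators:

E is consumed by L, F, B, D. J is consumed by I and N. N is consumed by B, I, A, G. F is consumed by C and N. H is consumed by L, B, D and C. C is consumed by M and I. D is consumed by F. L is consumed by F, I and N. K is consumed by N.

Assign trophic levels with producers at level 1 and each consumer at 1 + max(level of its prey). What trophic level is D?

Trophic level 2

H is a producer → level 1.
D eats H (level 1); other prey at levels: E 1 → level 2.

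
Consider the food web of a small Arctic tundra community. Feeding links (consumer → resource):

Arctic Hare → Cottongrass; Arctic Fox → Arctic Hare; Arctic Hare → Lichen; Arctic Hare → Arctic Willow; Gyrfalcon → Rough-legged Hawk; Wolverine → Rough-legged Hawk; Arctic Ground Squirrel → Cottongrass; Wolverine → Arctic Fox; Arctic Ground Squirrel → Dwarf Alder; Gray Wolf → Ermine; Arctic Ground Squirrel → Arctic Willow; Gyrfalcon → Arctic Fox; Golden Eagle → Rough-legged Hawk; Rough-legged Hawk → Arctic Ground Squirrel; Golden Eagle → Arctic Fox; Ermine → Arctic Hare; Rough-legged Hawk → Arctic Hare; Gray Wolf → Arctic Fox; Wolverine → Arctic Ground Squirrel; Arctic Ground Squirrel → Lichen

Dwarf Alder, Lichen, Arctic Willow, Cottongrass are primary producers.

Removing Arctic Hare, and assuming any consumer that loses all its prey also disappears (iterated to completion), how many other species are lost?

3

Remove Arctic Hare.
Round 1: Arctic Fox (all prey gone), Ermine (all prey gone) → extinct.
Round 2: Gray Wolf (all prey gone) → extinct.
No further losses. Total secondary extinctions: 3.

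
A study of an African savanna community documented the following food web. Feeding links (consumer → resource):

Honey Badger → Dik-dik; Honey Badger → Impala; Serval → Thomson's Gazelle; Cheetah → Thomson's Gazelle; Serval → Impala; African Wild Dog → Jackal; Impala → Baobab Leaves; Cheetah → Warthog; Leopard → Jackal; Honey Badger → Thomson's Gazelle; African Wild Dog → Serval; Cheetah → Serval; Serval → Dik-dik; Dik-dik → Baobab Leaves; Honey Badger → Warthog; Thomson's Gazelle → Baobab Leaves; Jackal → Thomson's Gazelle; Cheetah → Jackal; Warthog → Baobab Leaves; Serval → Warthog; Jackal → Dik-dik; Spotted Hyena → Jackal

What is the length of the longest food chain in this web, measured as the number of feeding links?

One longest chain: Baobab Leaves → Thomson's Gazelle → Jackal → Leopard.
It has 4 species and 3 links.

3 links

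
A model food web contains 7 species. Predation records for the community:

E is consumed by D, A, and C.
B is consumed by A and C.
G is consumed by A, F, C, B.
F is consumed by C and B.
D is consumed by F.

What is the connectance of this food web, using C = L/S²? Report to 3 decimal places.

C = 0.245

The web has S = 7 species and L = 12 feeding links.
C = L / S² = 12 / 49 = 0.2449 ≈ 0.245.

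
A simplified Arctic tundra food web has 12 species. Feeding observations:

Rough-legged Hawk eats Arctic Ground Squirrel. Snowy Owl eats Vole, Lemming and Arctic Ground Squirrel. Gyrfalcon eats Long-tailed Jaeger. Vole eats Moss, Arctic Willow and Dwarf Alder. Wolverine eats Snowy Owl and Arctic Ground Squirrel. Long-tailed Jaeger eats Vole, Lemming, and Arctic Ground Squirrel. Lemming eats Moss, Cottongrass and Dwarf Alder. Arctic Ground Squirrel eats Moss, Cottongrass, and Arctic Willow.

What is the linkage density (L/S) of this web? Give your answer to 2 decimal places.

There are L = 19 links among S = 12 species.
L/S = 19/12 = 1.5833 ≈ 1.58.

L/S = 1.58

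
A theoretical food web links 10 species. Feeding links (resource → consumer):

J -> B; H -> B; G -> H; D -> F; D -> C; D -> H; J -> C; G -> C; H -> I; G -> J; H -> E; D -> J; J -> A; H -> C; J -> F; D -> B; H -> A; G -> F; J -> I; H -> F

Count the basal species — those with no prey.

Basal species (no prey listed): G, D.
Count: 2.

2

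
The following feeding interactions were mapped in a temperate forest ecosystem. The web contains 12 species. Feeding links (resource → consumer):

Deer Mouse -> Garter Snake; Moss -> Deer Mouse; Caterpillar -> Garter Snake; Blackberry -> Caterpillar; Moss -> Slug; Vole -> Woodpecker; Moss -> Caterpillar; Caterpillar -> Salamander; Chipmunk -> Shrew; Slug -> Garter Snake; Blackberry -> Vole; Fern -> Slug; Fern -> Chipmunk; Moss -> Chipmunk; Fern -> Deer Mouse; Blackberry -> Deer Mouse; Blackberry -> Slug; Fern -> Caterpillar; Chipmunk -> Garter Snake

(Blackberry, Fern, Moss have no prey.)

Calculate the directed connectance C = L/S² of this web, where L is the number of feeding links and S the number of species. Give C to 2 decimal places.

The web has S = 12 species and L = 19 feeding links.
C = L / S² = 19 / 144 = 0.1319 ≈ 0.13.

C = 0.13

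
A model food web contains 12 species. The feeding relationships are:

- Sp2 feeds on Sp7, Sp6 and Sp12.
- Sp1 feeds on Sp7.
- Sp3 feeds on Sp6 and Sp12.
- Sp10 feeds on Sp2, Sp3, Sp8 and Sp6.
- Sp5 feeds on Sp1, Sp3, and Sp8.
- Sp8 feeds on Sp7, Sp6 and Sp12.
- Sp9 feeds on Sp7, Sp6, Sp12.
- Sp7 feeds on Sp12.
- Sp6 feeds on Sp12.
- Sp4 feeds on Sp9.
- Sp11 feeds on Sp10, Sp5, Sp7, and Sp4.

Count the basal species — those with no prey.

1

Basal species (no prey listed): Sp12.
Count: 1.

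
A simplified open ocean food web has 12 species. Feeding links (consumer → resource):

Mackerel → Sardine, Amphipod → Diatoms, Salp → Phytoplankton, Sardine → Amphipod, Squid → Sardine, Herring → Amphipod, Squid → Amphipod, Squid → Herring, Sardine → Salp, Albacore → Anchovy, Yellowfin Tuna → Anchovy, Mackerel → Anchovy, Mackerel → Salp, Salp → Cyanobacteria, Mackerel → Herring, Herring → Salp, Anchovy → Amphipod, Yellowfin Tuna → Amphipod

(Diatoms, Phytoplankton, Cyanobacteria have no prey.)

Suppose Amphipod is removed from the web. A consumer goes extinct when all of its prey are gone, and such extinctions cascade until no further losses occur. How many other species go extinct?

3

Remove Amphipod.
Round 1: Anchovy (all prey gone) → extinct.
Round 2: Albacore (all prey gone), Yellowfin Tuna (all prey gone) → extinct.
No further losses. Total secondary extinctions: 3.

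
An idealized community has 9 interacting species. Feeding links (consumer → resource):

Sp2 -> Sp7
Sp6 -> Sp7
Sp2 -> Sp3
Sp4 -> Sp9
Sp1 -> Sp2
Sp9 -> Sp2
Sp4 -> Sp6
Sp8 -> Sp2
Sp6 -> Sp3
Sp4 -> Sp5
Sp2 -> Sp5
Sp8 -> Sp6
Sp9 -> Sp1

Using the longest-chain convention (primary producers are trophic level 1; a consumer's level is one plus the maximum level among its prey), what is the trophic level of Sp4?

Trophic level 5

Sp3 is a producer → level 1.
Sp2 eats Sp3 (level 1); other prey at levels: Sp7 1, Sp5 1 → level 2.
Sp1 eats Sp2 → level 3.
Sp9 eats Sp1 (level 3); other prey at levels: Sp2 2 → level 4.
Sp4 eats Sp9 (level 4); other prey at levels: Sp5 1, Sp6 2 → level 5.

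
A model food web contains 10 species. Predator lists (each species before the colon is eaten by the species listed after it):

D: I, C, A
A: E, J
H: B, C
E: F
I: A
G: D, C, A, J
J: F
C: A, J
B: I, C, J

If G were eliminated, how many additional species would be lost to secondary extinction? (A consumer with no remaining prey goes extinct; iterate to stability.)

1

Remove G.
Round 1: D (all prey gone) → extinct.
No further losses. Total secondary extinctions: 1.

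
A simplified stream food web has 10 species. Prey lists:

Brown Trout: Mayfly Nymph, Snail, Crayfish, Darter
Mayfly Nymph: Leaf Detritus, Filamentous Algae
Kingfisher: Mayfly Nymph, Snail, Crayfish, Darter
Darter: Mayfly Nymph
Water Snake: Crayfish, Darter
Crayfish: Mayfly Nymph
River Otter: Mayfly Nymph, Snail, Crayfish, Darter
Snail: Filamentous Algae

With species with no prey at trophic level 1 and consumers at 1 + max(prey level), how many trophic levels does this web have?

Basal resources (level 1): Leaf Detritus, Filamentous Algae.
Leaf Detritus → Mayfly Nymph → Crayfish → Water Snake gives Water Snake level 4.
No species has a prey at level 4, so no species reaches level 5.

4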